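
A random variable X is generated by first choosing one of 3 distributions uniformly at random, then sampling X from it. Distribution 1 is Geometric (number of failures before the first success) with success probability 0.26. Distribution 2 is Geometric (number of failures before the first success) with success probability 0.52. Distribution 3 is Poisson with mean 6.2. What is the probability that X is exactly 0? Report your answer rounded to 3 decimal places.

0.261

Conditional on each component, P(X = 0): 1: 0.26; 2: 0.52; 3: 0.00202943.
By total probability, P(X = 0) = 0.333333·0.26 + 0.333333·0.52 + 0.333333·0.00202943 = 0.260676.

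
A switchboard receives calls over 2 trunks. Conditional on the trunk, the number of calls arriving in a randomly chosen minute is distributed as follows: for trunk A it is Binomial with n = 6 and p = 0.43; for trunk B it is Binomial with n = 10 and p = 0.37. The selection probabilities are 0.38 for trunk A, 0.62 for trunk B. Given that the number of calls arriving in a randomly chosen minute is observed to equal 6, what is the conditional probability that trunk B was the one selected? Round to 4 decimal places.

0.9563

Likelihoods P(X=6 | ·): A: 0.00632136; B: 0.0848774.
Posterior ∝ prior × likelihood. Numerator for B: 0.62·0.0848774 = 0.052624.
Normalizing constant: 0.38·0.00632136 + 0.62·0.0848774 = 0.0550261.
P(B | observation) = 0.052624 / 0.0550261 = 0.956346.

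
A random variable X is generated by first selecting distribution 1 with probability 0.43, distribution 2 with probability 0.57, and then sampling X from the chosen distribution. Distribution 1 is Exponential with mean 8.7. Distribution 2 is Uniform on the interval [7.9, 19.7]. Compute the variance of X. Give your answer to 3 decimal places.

Per component, 1: μ=8.7, E[X²]=151.38; 2: μ=13.8, E[X²]=202.043.
E[X] = 0.43·8.7 + 0.57·13.8 = 11.607.
E[X²] = 0.43·151.38 + 0.57·202.043 = 180.258.
Var(X) = E[X²] − (E[X])² = 180.258 − 134.722 = 45.5357.

45.536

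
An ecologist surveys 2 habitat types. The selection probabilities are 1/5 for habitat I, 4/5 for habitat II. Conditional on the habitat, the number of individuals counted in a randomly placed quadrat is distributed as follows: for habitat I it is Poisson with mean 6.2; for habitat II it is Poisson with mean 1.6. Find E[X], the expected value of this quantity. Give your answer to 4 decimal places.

Component means — I: 6.2; II: 1.6.
E[X] = 0.2·6.2 + 0.8·1.6 = 2.52.

2.5200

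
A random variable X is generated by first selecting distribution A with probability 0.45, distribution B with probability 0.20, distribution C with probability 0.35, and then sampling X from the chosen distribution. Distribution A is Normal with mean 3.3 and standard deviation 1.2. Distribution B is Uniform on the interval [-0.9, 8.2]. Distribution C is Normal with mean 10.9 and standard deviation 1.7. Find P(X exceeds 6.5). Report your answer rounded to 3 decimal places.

Conditional on each component, P(X > 6.5): A: 0.00383038; B: 0.186813; C: 0.995177.
By total probability, P(X > 6.5) = 0.45·0.00383038 + 0.2·0.186813 + 0.35·0.995177 = 0.387398.

0.387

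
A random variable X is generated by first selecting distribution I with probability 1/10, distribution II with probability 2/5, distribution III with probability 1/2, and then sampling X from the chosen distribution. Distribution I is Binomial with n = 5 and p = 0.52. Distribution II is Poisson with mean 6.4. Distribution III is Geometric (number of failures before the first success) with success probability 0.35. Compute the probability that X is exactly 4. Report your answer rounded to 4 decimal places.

0.0952

Conditional on each component, P(X = 4): I: 0.175479; II: 0.116151; III: 0.0624772.
By total probability, P(X = 4) = 0.1·0.175479 + 0.4·0.116151 + 0.5·0.0624772 = 0.095247.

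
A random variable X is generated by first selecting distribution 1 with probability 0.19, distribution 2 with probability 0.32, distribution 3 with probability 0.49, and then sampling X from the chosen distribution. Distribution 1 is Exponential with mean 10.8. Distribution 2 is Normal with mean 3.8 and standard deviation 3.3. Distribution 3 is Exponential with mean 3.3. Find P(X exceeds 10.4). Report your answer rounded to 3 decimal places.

0.101

Conditional on each component, P(X > 10.4): 1: 0.38176; 2: 0.0227501; 3: 0.0427872.
By total probability, P(X > 10.4) = 0.19·0.38176 + 0.32·0.0227501 + 0.49·0.0427872 = 0.10078.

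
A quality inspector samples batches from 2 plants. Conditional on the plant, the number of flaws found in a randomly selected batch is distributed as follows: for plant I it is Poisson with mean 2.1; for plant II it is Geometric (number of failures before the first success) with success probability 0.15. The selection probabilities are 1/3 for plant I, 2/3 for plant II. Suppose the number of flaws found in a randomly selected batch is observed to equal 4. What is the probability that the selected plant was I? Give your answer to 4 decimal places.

0.3879

Likelihoods P(X=4 | ·): I: 0.099231; II: 0.0783009.
Posterior ∝ prior × likelihood. Numerator for I: 0.333333·0.099231 = 0.033077.
Normalizing constant: 0.333333·0.099231 + 0.666667·0.0783009 = 0.0852776.
P(I | observation) = 0.033077 / 0.0852776 = 0.387874.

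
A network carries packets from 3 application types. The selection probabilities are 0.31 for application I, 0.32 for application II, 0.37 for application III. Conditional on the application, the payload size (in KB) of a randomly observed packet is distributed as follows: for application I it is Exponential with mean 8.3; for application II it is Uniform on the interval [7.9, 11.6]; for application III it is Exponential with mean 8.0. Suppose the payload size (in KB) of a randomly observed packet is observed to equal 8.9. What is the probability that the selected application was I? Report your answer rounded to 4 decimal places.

0.1117

Likelihoods f(8.9 | ·): I: 0.0412318; II: 0.27027; III: 0.041092.
Posterior ∝ prior × likelihood. Numerator for I: 0.31·0.0412318 = 0.0127819.
Normalizing constant: 0.31·0.0412318 + 0.32·0.27027 + 0.37·0.041092 = 0.114472.
P(I | observation) = 0.0127819 / 0.114472 = 0.111659.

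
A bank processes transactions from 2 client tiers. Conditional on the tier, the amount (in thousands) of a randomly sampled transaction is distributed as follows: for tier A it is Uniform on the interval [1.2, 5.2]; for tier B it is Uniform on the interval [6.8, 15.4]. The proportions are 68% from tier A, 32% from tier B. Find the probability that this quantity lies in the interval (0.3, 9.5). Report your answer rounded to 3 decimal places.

0.780

Conditional on each tier, P(0.3 < X < 9.5): A: 1; B: 0.313953.
By total probability, P(0.3 < X < 9.5) = 0.68·1 + 0.32·0.313953 = 0.780465.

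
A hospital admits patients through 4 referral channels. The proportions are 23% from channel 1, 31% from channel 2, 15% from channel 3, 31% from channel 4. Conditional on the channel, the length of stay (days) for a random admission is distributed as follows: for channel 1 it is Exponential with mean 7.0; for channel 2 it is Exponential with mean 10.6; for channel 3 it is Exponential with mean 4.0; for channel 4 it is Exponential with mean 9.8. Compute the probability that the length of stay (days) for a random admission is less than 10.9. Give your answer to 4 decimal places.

Conditional on each channel, P(X < 10.9): 1: 0.789263; 2: 0.642386; 3: 0.934454; 4: 0.67118.
By total probability, P(X < 10.9) = 0.23·0.789263 + 0.31·0.642386 + 0.15·0.934454 + 0.31·0.67118 = 0.728904.

0.7289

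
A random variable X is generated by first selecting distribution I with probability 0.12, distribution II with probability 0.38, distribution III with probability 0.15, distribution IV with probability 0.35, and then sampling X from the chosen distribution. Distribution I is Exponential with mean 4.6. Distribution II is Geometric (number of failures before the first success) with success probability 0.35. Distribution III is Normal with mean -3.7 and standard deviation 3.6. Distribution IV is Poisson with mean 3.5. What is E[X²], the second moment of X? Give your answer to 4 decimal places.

17.9153

For each component E[X²] = Var + (mean)², giving I: 42.32; II: 8.7551; III: 26.65; IV: 15.75.
Overall E[X²] = 0.12·42.32 + 0.38·8.7551 + 0.15·26.65 + 0.35·15.75 = 17.9153.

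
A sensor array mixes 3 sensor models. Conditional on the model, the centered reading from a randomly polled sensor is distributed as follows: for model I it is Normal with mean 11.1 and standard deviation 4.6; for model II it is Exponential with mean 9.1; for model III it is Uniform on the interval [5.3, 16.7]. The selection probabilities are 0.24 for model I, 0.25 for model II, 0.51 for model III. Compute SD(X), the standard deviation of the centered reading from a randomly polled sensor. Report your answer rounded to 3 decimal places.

5.657

Per component, I: μ=11.1, E[X²]=144.37; II: μ=9.1, E[X²]=165.62; III: μ=11, E[X²]=131.83.
E[X] = 0.24·11.1 + 0.25·9.1 + 0.51·11 = 10.549.
E[X²] = 0.24·144.37 + 0.25·165.62 + 0.51·131.83 = 143.287.
Var(X) = E[X²] − (E[X])² = 143.287 − 111.281 = 32.0057.
SD(X) = √32.0057 = 5.65736.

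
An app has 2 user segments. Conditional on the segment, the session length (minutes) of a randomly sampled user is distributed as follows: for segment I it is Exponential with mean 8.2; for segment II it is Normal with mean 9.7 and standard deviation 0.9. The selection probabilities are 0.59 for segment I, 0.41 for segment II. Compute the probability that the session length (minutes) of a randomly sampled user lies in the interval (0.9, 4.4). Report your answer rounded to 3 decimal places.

0.184

Conditional on each segment, P(0.9 < X < 4.4): I: 0.311311; II: 1.944e-09.
By total probability, P(0.9 < X < 4.4) = 0.59·0.311311 + 0.41·1.944e-09 = 0.183674.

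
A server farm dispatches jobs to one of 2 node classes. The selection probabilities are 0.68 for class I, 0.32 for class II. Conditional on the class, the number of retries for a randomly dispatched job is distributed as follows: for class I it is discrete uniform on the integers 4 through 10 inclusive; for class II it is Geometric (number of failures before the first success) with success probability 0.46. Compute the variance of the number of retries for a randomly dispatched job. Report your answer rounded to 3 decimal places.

Per component, I: μ=7, E[X²]=53; II: μ=1.17391, E[X²]=3.93006.
E[X] = 0.68·7 + 0.32·1.17391 = 5.13565.
E[X²] = 0.68·53 + 0.32·3.93006 = 37.2976.
Var(X) = E[X²] − (E[X])² = 37.2976 − 26.3749 = 10.9227.

10.923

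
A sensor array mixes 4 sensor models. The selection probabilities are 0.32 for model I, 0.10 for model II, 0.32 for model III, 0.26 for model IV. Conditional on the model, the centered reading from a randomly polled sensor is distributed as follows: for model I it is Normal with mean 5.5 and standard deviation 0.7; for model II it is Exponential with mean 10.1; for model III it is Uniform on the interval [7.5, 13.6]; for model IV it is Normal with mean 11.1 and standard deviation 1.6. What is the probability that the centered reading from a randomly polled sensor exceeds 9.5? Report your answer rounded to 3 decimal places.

Conditional on each model, P(X > 9.5): I: 5.50829e-09; II: 0.390396; III: 0.672131; IV: 0.841345.
By total probability, P(X > 9.5) = 0.32·5.50829e-09 + 0.1·0.390396 + 0.32·0.672131 + 0.26·0.841345 = 0.472871.

0.473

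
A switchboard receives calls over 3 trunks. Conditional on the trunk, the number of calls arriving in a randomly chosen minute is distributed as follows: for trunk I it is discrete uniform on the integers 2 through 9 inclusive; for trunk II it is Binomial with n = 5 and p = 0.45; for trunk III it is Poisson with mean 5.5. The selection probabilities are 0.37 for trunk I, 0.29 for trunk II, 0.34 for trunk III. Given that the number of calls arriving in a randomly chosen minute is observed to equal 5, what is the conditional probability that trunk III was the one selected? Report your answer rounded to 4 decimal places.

0.5304

Likelihoods P(X=5 | ·): I: 0.125; II: 0.0184528; III: 0.171401.
Posterior ∝ prior × likelihood. Numerator for III: 0.34·0.171401 = 0.0582762.
Normalizing constant: 0.37·0.125 + 0.29·0.0184528 + 0.34·0.171401 = 0.109878.
P(III | observation) = 0.0582762 / 0.109878 = 0.530374.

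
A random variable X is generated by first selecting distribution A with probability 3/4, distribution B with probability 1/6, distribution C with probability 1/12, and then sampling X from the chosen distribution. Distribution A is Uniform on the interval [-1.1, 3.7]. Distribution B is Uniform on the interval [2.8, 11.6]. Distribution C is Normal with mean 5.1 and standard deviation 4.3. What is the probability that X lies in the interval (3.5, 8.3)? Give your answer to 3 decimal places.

Conditional on each component, P(3.5 < X < 8.3): A: 0.0416667; B: 0.545455; C: 0.416706.
By total probability, P(3.5 < X < 8.3) = 0.75·0.0416667 + 0.166667·0.545455 + 0.0833333·0.416706 = 0.156885.

0.157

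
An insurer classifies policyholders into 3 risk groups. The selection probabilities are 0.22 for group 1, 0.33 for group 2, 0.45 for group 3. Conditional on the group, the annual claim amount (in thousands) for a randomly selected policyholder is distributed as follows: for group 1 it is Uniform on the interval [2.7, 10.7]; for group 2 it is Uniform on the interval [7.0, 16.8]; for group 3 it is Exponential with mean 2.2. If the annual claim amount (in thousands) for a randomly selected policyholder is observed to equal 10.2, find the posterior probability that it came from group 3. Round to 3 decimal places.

Likelihoods f(10.2 | ·): 1: 0.125; 2: 0.102041; 3: 0.00440585.
Posterior ∝ prior × likelihood. Numerator for 3: 0.45·0.00440585 = 0.00198263.
Normalizing constant: 0.22·0.125 + 0.33·0.102041 + 0.45·0.00440585 = 0.0631561.
P(3 | observation) = 0.00198263 / 0.0631561 = 0.0313926.

0.031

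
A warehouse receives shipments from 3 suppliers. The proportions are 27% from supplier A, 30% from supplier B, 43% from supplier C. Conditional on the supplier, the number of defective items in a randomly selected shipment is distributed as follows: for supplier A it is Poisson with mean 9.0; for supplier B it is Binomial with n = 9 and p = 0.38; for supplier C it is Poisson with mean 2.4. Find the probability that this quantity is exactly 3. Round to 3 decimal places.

0.172

Conditional on each supplier, P(X = 3): A: 0.0149943; B: 0.261806; C: 0.209014.
By total probability, P(X = 3) = 0.27·0.0149943 + 0.3·0.261806 + 0.43·0.209014 = 0.172466.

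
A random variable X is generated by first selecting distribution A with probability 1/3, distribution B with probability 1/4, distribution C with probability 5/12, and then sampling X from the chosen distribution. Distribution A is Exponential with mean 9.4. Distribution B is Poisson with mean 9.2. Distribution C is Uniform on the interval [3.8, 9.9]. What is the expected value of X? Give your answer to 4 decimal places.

Component means — A: 9.4; B: 9.2; C: 6.85.
E[X] = 0.333333·9.4 + 0.25·9.2 + 0.416667·6.85 = 8.2875.

8.2875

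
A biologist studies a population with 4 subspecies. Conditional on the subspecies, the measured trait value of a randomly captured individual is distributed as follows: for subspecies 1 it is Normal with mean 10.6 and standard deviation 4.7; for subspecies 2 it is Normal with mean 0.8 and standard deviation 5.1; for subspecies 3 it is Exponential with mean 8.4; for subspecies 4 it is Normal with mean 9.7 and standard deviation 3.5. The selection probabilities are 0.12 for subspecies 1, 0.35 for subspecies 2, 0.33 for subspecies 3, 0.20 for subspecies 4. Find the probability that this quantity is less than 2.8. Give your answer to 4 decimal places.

0.3326

Conditional on each subspecies, P(X < 2.8): 1: 0.0485; 2: 0.652529; 3: 0.283469; 4: 0.0243374.
By total probability, P(X < 2.8) = 0.12·0.0485 + 0.35·0.652529 + 0.33·0.283469 + 0.2·0.0243374 = 0.332617.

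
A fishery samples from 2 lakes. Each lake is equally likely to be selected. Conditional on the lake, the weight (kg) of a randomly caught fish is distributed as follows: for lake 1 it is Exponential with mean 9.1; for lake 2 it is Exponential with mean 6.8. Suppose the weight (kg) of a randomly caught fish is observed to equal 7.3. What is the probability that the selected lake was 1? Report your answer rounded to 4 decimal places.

0.4950

Likelihoods f(7.3 | ·): 1: 0.0492684; 2: 0.0502647.
Posterior ∝ prior × likelihood. Numerator for 1: 0.5·0.0492684 = 0.0246342.
Normalizing constant: 0.5·0.0492684 + 0.5·0.0502647 = 0.0497666.
P(1 | observation) = 0.0246342 / 0.0497666 = 0.494995.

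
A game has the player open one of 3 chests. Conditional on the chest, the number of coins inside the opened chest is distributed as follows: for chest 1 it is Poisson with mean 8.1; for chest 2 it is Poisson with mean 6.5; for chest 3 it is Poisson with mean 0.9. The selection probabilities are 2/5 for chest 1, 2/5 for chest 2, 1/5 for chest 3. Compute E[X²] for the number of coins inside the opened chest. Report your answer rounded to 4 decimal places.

For each component E[X²] = Var + (mean)², giving 1: 73.71; 2: 48.75; 3: 1.71.
Overall E[X²] = 0.4·73.71 + 0.4·48.75 + 0.2·1.71 = 49.326.

49.3260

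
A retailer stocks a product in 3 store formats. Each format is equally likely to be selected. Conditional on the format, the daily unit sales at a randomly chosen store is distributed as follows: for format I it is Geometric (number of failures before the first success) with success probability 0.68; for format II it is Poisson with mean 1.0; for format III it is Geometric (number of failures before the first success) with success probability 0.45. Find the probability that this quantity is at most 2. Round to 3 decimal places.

0.907

Conditional on each format, P(X ≤ 2): I: 0.967232; II: 0.919699; III: 0.833625.
By total probability, P(X ≤ 2) = 0.333333·0.967232 + 0.333333·0.919699 + 0.333333·0.833625 = 0.906852.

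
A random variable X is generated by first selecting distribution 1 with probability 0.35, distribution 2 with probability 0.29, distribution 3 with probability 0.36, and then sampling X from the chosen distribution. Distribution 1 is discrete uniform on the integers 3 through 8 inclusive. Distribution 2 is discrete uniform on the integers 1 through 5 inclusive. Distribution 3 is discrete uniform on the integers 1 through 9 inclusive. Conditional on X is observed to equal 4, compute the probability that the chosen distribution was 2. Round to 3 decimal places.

Likelihoods P(X=4 | ·): 1: 0.166667; 2: 0.2; 3: 0.111111.
Posterior ∝ prior × likelihood. Numerator for 2: 0.29·0.2 = 0.058.
Normalizing constant: 0.35·0.166667 + 0.29·0.2 + 0.36·0.111111 = 0.156333.
P(2 | observation) = 0.058 / 0.156333 = 0.371002.

0.371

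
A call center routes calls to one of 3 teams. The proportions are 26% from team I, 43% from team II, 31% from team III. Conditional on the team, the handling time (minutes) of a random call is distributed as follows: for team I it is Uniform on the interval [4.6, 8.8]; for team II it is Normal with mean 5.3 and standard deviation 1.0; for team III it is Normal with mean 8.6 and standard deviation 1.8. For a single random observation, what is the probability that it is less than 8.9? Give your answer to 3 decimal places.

0.865

Conditional on each team, P(X < 8.9): I: 1; II: 0.999841; III: 0.566184.
By total probability, P(X < 8.9) = 0.26·1 + 0.43·0.999841 + 0.31·0.566184 = 0.865449.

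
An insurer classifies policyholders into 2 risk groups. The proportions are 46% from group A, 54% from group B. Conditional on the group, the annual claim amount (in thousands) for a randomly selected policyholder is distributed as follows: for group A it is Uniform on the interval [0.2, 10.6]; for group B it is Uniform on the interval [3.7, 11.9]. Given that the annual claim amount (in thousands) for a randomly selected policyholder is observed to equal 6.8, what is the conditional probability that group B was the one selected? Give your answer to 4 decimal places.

0.5982

Likelihoods f(6.8 | ·): A: 0.0961538; B: 0.121951.
Posterior ∝ prior × likelihood. Numerator for B: 0.54·0.121951 = 0.0658537.
Normalizing constant: 0.46·0.0961538 + 0.54·0.121951 = 0.110084.
P(B | observation) = 0.0658537 / 0.110084 = 0.59821.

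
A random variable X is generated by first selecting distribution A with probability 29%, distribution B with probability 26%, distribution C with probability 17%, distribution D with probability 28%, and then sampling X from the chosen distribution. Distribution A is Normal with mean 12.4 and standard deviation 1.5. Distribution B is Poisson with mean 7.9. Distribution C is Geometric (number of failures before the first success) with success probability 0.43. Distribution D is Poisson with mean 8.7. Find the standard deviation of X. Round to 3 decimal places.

Per component, A: μ=12.4, E[X²]=156.01; B: μ=7.9, E[X²]=70.31; C: μ=1.32558, E[X²]=4.83991; D: μ=8.7, E[X²]=84.39.
E[X] = 0.29·12.4 + 0.26·7.9 + 0.17·1.32558 + 0.28·8.7 = 8.31135.
E[X²] = 0.29·156.01 + 0.26·70.31 + 0.17·4.83991 + 0.28·84.39 = 87.9755.
Var(X) = E[X²] − (E[X])² = 87.9755 − 69.0785 = 18.897.
SD(X) = √18.897 = 4.34706.

4.347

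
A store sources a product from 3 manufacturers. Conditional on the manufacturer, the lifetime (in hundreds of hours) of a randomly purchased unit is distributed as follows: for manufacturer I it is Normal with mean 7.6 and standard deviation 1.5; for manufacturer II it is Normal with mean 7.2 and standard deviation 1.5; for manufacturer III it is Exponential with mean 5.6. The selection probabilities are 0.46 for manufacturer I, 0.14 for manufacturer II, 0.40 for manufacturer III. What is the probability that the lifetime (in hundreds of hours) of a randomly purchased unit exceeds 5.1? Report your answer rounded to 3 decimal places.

0.728

Conditional on each manufacturer, P(X > 5.1): I: 0.95221; II: 0.919243; III: 0.402237.
By total probability, P(X > 5.1) = 0.46·0.95221 + 0.14·0.919243 + 0.4·0.402237 = 0.727605.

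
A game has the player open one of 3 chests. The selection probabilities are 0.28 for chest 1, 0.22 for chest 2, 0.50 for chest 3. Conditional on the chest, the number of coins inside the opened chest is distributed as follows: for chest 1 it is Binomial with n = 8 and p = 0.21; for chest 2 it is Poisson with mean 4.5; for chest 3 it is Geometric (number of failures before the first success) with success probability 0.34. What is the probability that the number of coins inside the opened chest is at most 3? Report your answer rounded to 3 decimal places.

Conditional on each chest, P(X ≤ 3): 1: 0.934082; 2: 0.342296; 3: 0.810253.
By total probability, P(X ≤ 3) = 0.28·0.934082 + 0.22·0.342296 + 0.5·0.810253 = 0.741974.

0.742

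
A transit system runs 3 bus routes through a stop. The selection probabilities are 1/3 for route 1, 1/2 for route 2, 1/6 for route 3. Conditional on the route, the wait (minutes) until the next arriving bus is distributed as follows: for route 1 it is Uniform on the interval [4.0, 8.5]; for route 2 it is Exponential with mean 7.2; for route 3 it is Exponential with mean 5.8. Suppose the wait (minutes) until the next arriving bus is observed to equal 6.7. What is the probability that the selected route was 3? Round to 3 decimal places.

0.082

Likelihoods f(6.7 | ·): 1: 0.222222; 2: 0.0547687; 3: 0.0543109.
Posterior ∝ prior × likelihood. Numerator for 3: 0.166667·0.0543109 = 0.00905182.
Normalizing constant: 0.333333·0.222222 + 0.5·0.0547687 + 0.166667·0.0543109 = 0.11051.
P(3 | observation) = 0.00905182 / 0.11051 = 0.0819093.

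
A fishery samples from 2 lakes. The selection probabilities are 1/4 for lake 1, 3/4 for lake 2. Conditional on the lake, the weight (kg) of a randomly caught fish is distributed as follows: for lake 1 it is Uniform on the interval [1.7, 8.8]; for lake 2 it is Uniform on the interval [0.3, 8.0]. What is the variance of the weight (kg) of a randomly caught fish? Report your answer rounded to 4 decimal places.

Per component, 1: μ=5.25, E[X²]=31.7633; 2: μ=4.15, E[X²]=22.1633.
E[X] = 0.25·5.25 + 0.75·4.15 = 4.425.
E[X²] = 0.25·31.7633 + 0.75·22.1633 = 24.5633.
Var(X) = E[X²] − (E[X])² = 24.5633 − 19.5806 = 4.98271.

4.9827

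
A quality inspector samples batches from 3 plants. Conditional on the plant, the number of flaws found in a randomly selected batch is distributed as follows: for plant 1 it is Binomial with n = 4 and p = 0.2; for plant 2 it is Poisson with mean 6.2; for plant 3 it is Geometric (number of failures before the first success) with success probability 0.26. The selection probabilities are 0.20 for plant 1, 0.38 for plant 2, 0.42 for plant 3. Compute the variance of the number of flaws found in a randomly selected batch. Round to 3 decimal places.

Per component, 1: μ=0.8, E[X²]=1.28; 2: μ=6.2, E[X²]=44.64; 3: μ=2.84615, E[X²]=19.0473.
E[X] = 0.2·0.8 + 0.38·6.2 + 0.42·2.84615 = 3.71138.
E[X²] = 0.2·1.28 + 0.38·44.64 + 0.42·19.0473 = 25.2191.
Var(X) = E[X²] − (E[X])² = 25.2191 − 13.7744 = 11.4447.

11.445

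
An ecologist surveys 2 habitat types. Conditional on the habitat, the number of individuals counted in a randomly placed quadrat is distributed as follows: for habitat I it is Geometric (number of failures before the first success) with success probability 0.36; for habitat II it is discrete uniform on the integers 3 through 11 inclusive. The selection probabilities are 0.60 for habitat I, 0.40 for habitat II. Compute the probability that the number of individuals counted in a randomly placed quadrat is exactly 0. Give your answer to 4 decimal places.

0.2160

Conditional on each habitat, P(X = 0): I: 0.36; II: 0.
By total probability, P(X = 0) = 0.6·0.36 + 0.4·0 = 0.216.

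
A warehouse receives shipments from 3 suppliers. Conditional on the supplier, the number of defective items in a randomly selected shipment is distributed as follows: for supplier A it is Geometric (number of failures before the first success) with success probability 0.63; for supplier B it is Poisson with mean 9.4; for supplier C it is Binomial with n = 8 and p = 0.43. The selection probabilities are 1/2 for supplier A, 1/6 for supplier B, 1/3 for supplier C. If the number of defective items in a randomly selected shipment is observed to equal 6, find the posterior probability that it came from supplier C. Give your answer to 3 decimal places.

0.578

Likelihoods P(X=6 | ·): A: 0.00161641; B: 0.0792623; C: 0.0575067.
Posterior ∝ prior × likelihood. Numerator for C: 0.333333·0.0575067 = 0.0191689.
Normalizing constant: 0.5·0.00161641 + 0.166667·0.0792623 + 0.333333·0.0575067 = 0.0331875.
P(C | observation) = 0.0191689 / 0.0331875 = 0.577594.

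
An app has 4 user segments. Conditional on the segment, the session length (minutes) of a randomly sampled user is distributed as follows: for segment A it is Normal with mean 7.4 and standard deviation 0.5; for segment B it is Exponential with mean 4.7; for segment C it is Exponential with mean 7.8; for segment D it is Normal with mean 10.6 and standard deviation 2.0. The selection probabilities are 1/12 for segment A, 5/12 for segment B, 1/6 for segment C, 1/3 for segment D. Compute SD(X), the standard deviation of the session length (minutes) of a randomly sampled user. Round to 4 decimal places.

Per component, A: μ=7.4, E[X²]=55.01; B: μ=4.7, E[X²]=44.18; C: μ=7.8, E[X²]=121.68; D: μ=10.6, E[X²]=116.36.
E[X] = 0.0833333·7.4 + 0.416667·4.7 + 0.166667·7.8 + 0.333333·10.6 = 7.40833.
E[X²] = 0.0833333·55.01 + 0.416667·44.18 + 0.166667·121.68 + 0.333333·116.36 = 82.0592.
Var(X) = E[X²] − (E[X])² = 82.0592 − 54.8834 = 27.1758.
SD(X) = √27.1758 = 5.21304.

5.2130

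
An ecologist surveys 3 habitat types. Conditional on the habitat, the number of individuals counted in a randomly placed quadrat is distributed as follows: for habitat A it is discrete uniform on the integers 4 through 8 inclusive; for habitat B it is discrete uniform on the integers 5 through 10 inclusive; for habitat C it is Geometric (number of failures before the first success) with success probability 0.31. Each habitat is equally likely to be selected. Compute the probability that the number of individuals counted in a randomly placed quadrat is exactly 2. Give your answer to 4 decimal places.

Conditional on each habitat, P(X = 2): A: 0; B: 0; C: 0.147591.
By total probability, P(X = 2) = 0.333333·0 + 0.333333·0 + 0.333333·0.147591 = 0.049197.

0.0492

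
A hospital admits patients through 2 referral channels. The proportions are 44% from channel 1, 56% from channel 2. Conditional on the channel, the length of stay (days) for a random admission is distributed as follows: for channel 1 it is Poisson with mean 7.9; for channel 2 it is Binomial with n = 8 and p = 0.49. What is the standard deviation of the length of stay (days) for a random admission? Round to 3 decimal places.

Per component, 1: μ=7.9, E[X²]=70.31; 2: μ=3.92, E[X²]=17.3656.
E[X] = 0.44·7.9 + 0.56·3.92 = 5.6712.
E[X²] = 0.44·70.31 + 0.56·17.3656 = 40.6611.
Var(X) = E[X²] − (E[X])² = 40.6611 − 32.1625 = 8.49863.
SD(X) = √8.49863 = 2.91524.

2.915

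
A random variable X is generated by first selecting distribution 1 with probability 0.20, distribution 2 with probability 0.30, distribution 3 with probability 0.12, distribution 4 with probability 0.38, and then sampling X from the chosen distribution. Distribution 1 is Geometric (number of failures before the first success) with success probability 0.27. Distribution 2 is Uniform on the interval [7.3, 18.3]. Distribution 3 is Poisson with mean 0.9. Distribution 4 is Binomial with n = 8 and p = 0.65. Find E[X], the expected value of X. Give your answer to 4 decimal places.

Component means — 1: 2.7037; 2: 12.8; 3: 0.9; 4: 5.2.
E[X] = 0.2·2.7037 + 0.3·12.8 + 0.12·0.9 + 0.38·5.2 = 6.46474.

6.4647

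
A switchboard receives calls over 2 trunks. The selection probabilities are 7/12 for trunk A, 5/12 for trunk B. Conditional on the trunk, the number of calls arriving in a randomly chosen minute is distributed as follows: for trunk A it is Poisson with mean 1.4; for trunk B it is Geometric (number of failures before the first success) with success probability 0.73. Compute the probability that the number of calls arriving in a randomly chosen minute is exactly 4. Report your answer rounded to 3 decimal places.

Conditional on each trunk, P(X = 4): A: 0.039472; B: 0.00387952.
By total probability, P(X = 4) = 0.583333·0.039472 + 0.416667·0.00387952 = 0.0246418.

0.025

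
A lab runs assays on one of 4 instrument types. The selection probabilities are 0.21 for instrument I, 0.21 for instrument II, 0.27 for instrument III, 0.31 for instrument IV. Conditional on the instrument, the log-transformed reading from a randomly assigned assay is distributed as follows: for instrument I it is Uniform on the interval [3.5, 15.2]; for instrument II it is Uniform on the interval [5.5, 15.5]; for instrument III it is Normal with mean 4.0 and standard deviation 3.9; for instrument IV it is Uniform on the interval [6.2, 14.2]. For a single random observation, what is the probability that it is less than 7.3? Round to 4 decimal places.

0.3650

Conditional on each instrument, P(X < 7.3): I: 0.324786; II: 0.18; III: 0.801267; IV: 0.1375.
By total probability, P(X < 7.3) = 0.21·0.324786 + 0.21·0.18 + 0.27·0.801267 + 0.31·0.1375 = 0.364972.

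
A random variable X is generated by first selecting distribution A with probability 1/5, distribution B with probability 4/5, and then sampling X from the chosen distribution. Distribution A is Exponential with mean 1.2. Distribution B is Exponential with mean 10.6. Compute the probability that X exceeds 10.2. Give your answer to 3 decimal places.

0.306

Conditional on each component, P(X > 10.2): A: 0.000203468; B: 0.382027.
By total probability, P(X > 10.2) = 0.2·0.000203468 + 0.8·0.382027 = 0.305662.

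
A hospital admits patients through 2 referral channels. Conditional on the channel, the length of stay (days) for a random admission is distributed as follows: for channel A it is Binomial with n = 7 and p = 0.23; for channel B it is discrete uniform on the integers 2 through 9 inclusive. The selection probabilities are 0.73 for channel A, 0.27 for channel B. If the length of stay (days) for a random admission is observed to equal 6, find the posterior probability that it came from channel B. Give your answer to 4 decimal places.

0.9830

Likelihoods P(X=6 | ·): A: 0.000797913; B: 0.125.
Posterior ∝ prior × likelihood. Numerator for B: 0.27·0.125 = 0.03375.
Normalizing constant: 0.73·0.000797913 + 0.27·0.125 = 0.0343325.
P(B | observation) = 0.03375 / 0.0343325 = 0.983034.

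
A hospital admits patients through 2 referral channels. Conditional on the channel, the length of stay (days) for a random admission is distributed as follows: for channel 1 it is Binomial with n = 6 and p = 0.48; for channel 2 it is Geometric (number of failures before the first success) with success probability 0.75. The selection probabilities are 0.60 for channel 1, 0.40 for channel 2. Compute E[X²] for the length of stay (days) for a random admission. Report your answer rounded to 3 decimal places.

For each component E[X²] = Var + (mean)², giving 1: 9.792; 2: 0.555556.
Overall E[X²] = 0.6·9.792 + 0.4·0.555556 = 6.09742.

6.097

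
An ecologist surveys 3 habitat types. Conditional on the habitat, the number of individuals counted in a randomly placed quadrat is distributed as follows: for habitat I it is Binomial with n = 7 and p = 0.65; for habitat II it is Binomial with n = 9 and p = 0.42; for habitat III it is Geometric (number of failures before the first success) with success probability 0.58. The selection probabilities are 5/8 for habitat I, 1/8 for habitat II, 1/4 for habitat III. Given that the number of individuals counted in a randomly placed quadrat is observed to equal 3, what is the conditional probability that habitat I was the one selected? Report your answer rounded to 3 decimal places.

0.691

Likelihoods P(X=3 | ·): I: 0.144238; II: 0.236916; III: 0.042971.
Posterior ∝ prior × likelihood. Numerator for I: 0.625·0.144238 = 0.0901489.
Normalizing constant: 0.625·0.144238 + 0.125·0.236916 + 0.25·0.042971 = 0.130506.
P(I | observation) = 0.0901489 / 0.130506 = 0.690763.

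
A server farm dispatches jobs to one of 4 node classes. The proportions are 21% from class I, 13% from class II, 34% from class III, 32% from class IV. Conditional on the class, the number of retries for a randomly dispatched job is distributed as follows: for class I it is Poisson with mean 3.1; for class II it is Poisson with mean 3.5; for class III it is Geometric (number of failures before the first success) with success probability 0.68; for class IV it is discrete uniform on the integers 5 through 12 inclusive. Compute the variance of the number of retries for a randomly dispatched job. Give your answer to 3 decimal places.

Per component, I: μ=3.1, E[X²]=12.71; II: μ=3.5, E[X²]=15.75; III: μ=0.470588, E[X²]=0.913495; IV: μ=8.5, E[X²]=77.5.
E[X] = 0.21·3.1 + 0.13·3.5 + 0.34·0.470588 + 0.32·8.5 = 3.986.
E[X²] = 0.21·12.71 + 0.13·15.75 + 0.34·0.913495 + 0.32·77.5 = 29.8272.
Var(X) = E[X²] − (E[X])² = 29.8272 − 15.8882 = 13.939.

13.939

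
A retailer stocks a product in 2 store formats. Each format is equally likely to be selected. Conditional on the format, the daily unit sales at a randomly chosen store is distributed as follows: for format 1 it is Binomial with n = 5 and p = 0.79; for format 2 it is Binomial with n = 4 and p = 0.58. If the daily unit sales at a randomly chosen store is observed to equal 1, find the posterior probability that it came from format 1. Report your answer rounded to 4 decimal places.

0.0428

Likelihoods P(X=1 | ·): 1: 0.007682; 2: 0.171884.
Posterior ∝ prior × likelihood. Numerator for 1: 0.5·0.007682 = 0.003841.
Normalizing constant: 0.5·0.007682 + 0.5·0.171884 = 0.0897831.
P(1 | observation) = 0.003841 / 0.0897831 = 0.0427809.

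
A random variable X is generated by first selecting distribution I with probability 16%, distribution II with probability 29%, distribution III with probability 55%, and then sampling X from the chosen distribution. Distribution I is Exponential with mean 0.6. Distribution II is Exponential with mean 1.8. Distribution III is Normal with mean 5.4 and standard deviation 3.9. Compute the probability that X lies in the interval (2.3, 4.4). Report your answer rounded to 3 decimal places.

0.161

Conditional on each component, P(2.3 < X < 4.4): I: 0.020984; II: 0.191882; III: 0.185473.
By total probability, P(2.3 < X < 4.4) = 0.16·0.020984 + 0.29·0.191882 + 0.55·0.185473 = 0.161013.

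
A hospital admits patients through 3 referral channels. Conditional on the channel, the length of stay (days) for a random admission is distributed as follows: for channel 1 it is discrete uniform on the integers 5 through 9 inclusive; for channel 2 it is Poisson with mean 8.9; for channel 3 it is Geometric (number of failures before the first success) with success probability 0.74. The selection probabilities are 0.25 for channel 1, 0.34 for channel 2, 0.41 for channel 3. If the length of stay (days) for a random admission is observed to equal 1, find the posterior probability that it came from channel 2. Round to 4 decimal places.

0.0052

Likelihoods P(X=1 | ·): 1: 0; 2: 0.00121386; 3: 0.1924.
Posterior ∝ prior × likelihood. Numerator for 2: 0.34·0.00121386 = 0.000412713.
Normalizing constant: 0.25·0 + 0.34·0.00121386 + 0.41·0.1924 = 0.0792967.
P(2 | observation) = 0.000412713 / 0.0792967 = 0.00520467.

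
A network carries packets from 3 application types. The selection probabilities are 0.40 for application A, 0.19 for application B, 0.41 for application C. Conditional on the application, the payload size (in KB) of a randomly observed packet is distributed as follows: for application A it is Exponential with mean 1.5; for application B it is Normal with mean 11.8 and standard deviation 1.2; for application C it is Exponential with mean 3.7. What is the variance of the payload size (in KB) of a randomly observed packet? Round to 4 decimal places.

Per component, A: μ=1.5, E[X²]=4.5; B: μ=11.8, E[X²]=140.68; C: μ=3.7, E[X²]=27.38.
E[X] = 0.4·1.5 + 0.19·11.8 + 0.41·3.7 = 4.359.
E[X²] = 0.4·4.5 + 0.19·140.68 + 0.41·27.38 = 39.755.
Var(X) = E[X²] − (E[X])² = 39.755 − 19.0009 = 20.7541.

20.7541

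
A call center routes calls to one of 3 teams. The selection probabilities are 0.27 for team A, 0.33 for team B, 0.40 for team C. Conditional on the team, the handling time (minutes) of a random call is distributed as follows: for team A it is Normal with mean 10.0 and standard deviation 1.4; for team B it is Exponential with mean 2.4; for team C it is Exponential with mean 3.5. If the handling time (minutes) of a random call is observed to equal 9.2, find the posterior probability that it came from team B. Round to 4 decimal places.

0.0389

Likelihoods f(9.2 | ·): A: 0.242034; B: 0.00901557; C: 0.0206233.
Posterior ∝ prior × likelihood. Numerator for B: 0.33·0.00901557 = 0.00297514.
Normalizing constant: 0.27·0.242034 + 0.33·0.00901557 + 0.4·0.0206233 = 0.0765737.
P(B | observation) = 0.00297514 / 0.0765737 = 0.0388533.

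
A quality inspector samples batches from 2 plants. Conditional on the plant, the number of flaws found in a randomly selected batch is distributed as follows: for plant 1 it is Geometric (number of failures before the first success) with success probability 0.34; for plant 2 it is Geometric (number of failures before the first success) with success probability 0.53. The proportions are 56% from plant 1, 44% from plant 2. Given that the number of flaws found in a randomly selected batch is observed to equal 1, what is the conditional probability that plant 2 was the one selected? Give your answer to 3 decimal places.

0.466

Likelihoods P(X=1 | ·): 1: 0.2244; 2: 0.2491.
Posterior ∝ prior × likelihood. Numerator for 2: 0.44·0.2491 = 0.109604.
Normalizing constant: 0.56·0.2244 + 0.44·0.2491 = 0.235268.
P(2 | observation) = 0.109604 / 0.235268 = 0.465869.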